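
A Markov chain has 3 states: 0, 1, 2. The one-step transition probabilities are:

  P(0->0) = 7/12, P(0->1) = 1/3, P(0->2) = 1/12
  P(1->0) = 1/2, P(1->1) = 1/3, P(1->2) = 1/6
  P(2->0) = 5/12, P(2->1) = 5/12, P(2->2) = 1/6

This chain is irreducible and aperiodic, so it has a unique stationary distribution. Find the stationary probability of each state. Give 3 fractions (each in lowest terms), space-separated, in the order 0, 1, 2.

Answer: 70/131 45/131 16/131

Derivation:
The stationary distribution satisfies pi = pi * P, i.e.:
  pi_0 = 7/12*pi_0 + 1/2*pi_1 + 5/12*pi_2
  pi_1 = 1/3*pi_0 + 1/3*pi_1 + 5/12*pi_2
  pi_2 = 1/12*pi_0 + 1/6*pi_1 + 1/6*pi_2
with normalization: pi_0 + pi_1 + pi_2 = 1.

Using the first 2 balance equations plus normalization, the linear system A*pi = b is:
  [-5/12, 1/2, 5/12] . pi = 0
  [1/3, -2/3, 5/12] . pi = 0
  [1, 1, 1] . pi = 1

Solving yields:
  pi_0 = 70/131
  pi_1 = 45/131
  pi_2 = 16/131

Verification (pi * P):
  70/131*7/12 + 45/131*1/2 + 16/131*5/12 = 70/131 = pi_0  (ok)
  70/131*1/3 + 45/131*1/3 + 16/131*5/12 = 45/131 = pi_1  (ok)
  70/131*1/12 + 45/131*1/6 + 16/131*1/6 = 16/131 = pi_2  (ok)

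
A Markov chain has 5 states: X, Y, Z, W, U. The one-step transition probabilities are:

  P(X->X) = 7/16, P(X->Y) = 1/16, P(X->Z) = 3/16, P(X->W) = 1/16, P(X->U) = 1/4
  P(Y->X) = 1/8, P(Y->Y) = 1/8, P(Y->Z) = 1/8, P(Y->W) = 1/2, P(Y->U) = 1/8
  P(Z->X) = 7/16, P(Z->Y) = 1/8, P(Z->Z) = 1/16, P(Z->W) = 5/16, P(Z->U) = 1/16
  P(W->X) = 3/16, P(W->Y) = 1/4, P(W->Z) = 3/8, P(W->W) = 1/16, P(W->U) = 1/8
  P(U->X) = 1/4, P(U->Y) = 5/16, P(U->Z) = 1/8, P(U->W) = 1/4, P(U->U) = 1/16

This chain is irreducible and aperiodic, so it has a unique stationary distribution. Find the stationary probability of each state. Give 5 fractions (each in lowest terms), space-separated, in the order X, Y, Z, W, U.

The stationary distribution satisfies pi = pi * P, i.e.:
  pi_X = 7/16*pi_X + 1/8*pi_Y + 7/16*pi_Z + 3/16*pi_W + 1/4*pi_U
  pi_Y = 1/16*pi_X + 1/8*pi_Y + 1/8*pi_Z + 1/4*pi_W + 5/16*pi_U
  pi_Z = 3/16*pi_X + 1/8*pi_Y + 1/16*pi_Z + 3/8*pi_W + 1/8*pi_U
  pi_W = 1/16*pi_X + 1/2*pi_Y + 5/16*pi_Z + 1/16*pi_W + 1/4*pi_U
  pi_U = 1/4*pi_X + 1/8*pi_Y + 1/16*pi_Z + 1/8*pi_W + 1/16*pi_U
with normalization: pi_X + pi_Y + pi_Z + pi_W + pi_U = 1.

Using the first 4 balance equations plus normalization, the linear system A*pi = b is:
  [-9/16, 1/8, 7/16, 3/16, 1/4] . pi = 0
  [1/16, -7/8, 1/8, 1/4, 5/16] . pi = 0
  [3/16, 1/8, -15/16, 3/8, 1/8] . pi = 0
  [1/16, 1/2, 5/16, -15/16, 1/4] . pi = 0
  [1, 1, 1, 1, 1] . pi = 1

Solving yields:
  pi_X = 11839/38177
  pi_Y = 6034/38177
  pi_Z = 7025/38177
  pi_W = 7808/38177
  pi_U = 5471/38177

Verification (pi * P):
  11839/38177*7/16 + 6034/38177*1/8 + 7025/38177*7/16 + 7808/38177*3/16 + 5471/38177*1/4 = 11839/38177 = pi_X  (ok)
  11839/38177*1/16 + 6034/38177*1/8 + 7025/38177*1/8 + 7808/38177*1/4 + 5471/38177*5/16 = 6034/38177 = pi_Y  (ok)
  11839/38177*3/16 + 6034/38177*1/8 + 7025/38177*1/16 + 7808/38177*3/8 + 5471/38177*1/8 = 7025/38177 = pi_Z  (ok)
  11839/38177*1/16 + 6034/38177*1/2 + 7025/38177*5/16 + 7808/38177*1/16 + 5471/38177*1/4 = 7808/38177 = pi_W  (ok)
  11839/38177*1/4 + 6034/38177*1/8 + 7025/38177*1/16 + 7808/38177*1/8 + 5471/38177*1/16 = 5471/38177 = pi_U  (ok)

Answer: 11839/38177 6034/38177 7025/38177 7808/38177 5471/38177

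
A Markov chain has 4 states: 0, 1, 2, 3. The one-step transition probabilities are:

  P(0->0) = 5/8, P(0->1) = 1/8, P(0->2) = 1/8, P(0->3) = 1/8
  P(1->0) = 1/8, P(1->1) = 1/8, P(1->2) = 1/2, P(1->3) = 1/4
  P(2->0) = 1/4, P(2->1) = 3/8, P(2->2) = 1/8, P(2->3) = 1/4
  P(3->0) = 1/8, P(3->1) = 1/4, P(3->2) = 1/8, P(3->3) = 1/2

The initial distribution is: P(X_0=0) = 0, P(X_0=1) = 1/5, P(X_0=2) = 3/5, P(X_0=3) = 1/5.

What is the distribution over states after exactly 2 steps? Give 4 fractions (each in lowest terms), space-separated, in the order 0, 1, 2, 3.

Propagating the distribution step by step (d_{t+1} = d_t * P):
d_0 = (0=0, 1=1/5, 2=3/5, 3=1/5)
  d_1[0] = 0*5/8 + 1/5*1/8 + 3/5*1/4 + 1/5*1/8 = 1/5
  d_1[1] = 0*1/8 + 1/5*1/8 + 3/5*3/8 + 1/5*1/4 = 3/10
  d_1[2] = 0*1/8 + 1/5*1/2 + 3/5*1/8 + 1/5*1/8 = 1/5
  d_1[3] = 0*1/8 + 1/5*1/4 + 3/5*1/4 + 1/5*1/2 = 3/10
d_1 = (0=1/5, 1=3/10, 2=1/5, 3=3/10)
  d_2[0] = 1/5*5/8 + 3/10*1/8 + 1/5*1/4 + 3/10*1/8 = 1/4
  d_2[1] = 1/5*1/8 + 3/10*1/8 + 1/5*3/8 + 3/10*1/4 = 17/80
  d_2[2] = 1/5*1/8 + 3/10*1/2 + 1/5*1/8 + 3/10*1/8 = 19/80
  d_2[3] = 1/5*1/8 + 3/10*1/4 + 1/5*1/4 + 3/10*1/2 = 3/10
d_2 = (0=1/4, 1=17/80, 2=19/80, 3=3/10)

Answer: 1/4 17/80 19/80 3/10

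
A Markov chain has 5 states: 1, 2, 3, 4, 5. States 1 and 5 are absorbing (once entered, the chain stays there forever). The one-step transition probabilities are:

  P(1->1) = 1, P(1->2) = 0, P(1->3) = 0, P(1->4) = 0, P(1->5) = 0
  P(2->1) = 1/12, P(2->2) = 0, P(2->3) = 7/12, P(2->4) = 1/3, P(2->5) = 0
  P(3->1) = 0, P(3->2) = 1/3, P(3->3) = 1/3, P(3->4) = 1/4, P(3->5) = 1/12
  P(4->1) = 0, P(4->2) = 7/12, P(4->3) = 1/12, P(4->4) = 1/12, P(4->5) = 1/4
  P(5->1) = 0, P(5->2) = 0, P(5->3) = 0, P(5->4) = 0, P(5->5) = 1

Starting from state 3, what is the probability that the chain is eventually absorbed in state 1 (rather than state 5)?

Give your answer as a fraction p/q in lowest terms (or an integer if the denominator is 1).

Answer: 1/5

Derivation:
Let a_i = P(absorbed in 1 | start in state i).
Boundary conditions: a_1 = 1, a_5 = 0.
For each transient state i, a_i = sum_j P(i->j) * a_j:
  a_2 = 1/12*a_1 + 0*a_2 + 7/12*a_3 + 1/3*a_4 + 0*a_5
  a_3 = 0*a_1 + 1/3*a_2 + 1/3*a_3 + 1/4*a_4 + 1/12*a_5
  a_4 = 0*a_1 + 7/12*a_2 + 1/12*a_3 + 1/12*a_4 + 1/4*a_5

Substituting a_1 = 1 and a_5 = 0, rearrange to (I - Q) a = r where r[i] = P(i -> 1):
  [1, -7/12, -1/3] . (a_2, a_3, a_4) = 1/12
  [-1/3, 2/3, -1/4] . (a_2, a_3, a_4) = 0
  [-7/12, -1/12, 11/12] . (a_2, a_3, a_4) = 0

Solving yields:
  a_2 = 17/65
  a_3 = 1/5
  a_4 = 12/65

Starting state is 3, so the absorption probability is a_3 = 1/5.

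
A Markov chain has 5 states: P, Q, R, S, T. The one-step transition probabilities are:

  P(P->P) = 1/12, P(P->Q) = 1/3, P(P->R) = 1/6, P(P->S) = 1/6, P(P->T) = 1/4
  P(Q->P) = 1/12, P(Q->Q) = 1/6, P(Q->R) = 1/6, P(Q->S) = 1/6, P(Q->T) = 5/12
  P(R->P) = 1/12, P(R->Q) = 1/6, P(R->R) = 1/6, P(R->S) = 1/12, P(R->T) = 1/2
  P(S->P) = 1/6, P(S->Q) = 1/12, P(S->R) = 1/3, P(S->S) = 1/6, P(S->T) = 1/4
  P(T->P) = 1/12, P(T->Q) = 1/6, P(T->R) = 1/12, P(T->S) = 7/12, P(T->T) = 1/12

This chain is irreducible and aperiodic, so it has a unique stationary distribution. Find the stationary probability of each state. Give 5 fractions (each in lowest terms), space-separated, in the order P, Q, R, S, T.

Answer: 3129/29642 4803/29642 2786/14821 3953/14821 4116/14821

Derivation:
The stationary distribution satisfies pi = pi * P, i.e.:
  pi_P = 1/12*pi_P + 1/12*pi_Q + 1/12*pi_R + 1/6*pi_S + 1/12*pi_T
  pi_Q = 1/3*pi_P + 1/6*pi_Q + 1/6*pi_R + 1/12*pi_S + 1/6*pi_T
  pi_R = 1/6*pi_P + 1/6*pi_Q + 1/6*pi_R + 1/3*pi_S + 1/12*pi_T
  pi_S = 1/6*pi_P + 1/6*pi_Q + 1/12*pi_R + 1/6*pi_S + 7/12*pi_T
  pi_T = 1/4*pi_P + 5/12*pi_Q + 1/2*pi_R + 1/4*pi_S + 1/12*pi_T
with normalization: pi_P + pi_Q + pi_R + pi_S + pi_T = 1.

Using the first 4 balance equations plus normalization, the linear system A*pi = b is:
  [-11/12, 1/12, 1/12, 1/6, 1/12] . pi = 0
  [1/3, -5/6, 1/6, 1/12, 1/6] . pi = 0
  [1/6, 1/6, -5/6, 1/3, 1/12] . pi = 0
  [1/6, 1/6, 1/12, -5/6, 7/12] . pi = 0
  [1, 1, 1, 1, 1] . pi = 1

Solving yields:
  pi_P = 3129/29642
  pi_Q = 4803/29642
  pi_R = 2786/14821
  pi_S = 3953/14821
  pi_T = 4116/14821

Verification (pi * P):
  3129/29642*1/12 + 4803/29642*1/12 + 2786/14821*1/12 + 3953/14821*1/6 + 4116/14821*1/12 = 3129/29642 = pi_P  (ok)
  3129/29642*1/3 + 4803/29642*1/6 + 2786/14821*1/6 + 3953/14821*1/12 + 4116/14821*1/6 = 4803/29642 = pi_Q  (ok)
  3129/29642*1/6 + 4803/29642*1/6 + 2786/14821*1/6 + 3953/14821*1/3 + 4116/14821*1/12 = 2786/14821 = pi_R  (ok)
  3129/29642*1/6 + 4803/29642*1/6 + 2786/14821*1/12 + 3953/14821*1/6 + 4116/14821*7/12 = 3953/14821 = pi_S  (ok)
  3129/29642*1/4 + 4803/29642*5/12 + 2786/14821*1/2 + 3953/14821*1/4 + 4116/14821*1/12 = 4116/14821 = pi_T  (ok)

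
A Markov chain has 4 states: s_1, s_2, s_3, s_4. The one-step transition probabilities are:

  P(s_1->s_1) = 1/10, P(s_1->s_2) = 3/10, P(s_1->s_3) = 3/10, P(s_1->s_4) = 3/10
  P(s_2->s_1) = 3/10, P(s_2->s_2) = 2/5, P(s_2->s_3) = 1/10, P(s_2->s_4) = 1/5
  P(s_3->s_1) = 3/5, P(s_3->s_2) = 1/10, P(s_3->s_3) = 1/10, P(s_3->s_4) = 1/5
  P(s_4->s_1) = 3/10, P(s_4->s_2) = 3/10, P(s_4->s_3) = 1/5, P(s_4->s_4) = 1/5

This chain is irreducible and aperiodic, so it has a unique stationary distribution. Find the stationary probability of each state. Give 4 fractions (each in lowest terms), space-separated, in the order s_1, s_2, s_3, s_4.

Answer: 112/379 111/379 69/379 87/379

Derivation:
The stationary distribution satisfies pi = pi * P, i.e.:
  pi_s_1 = 1/10*pi_s_1 + 3/10*pi_s_2 + 3/5*pi_s_3 + 3/10*pi_s_4
  pi_s_2 = 3/10*pi_s_1 + 2/5*pi_s_2 + 1/10*pi_s_3 + 3/10*pi_s_4
  pi_s_3 = 3/10*pi_s_1 + 1/10*pi_s_2 + 1/10*pi_s_3 + 1/5*pi_s_4
  pi_s_4 = 3/10*pi_s_1 + 1/5*pi_s_2 + 1/5*pi_s_3 + 1/5*pi_s_4
with normalization: pi_s_1 + pi_s_2 + pi_s_3 + pi_s_4 = 1.

Using the first 3 balance equations plus normalization, the linear system A*pi = b is:
  [-9/10, 3/10, 3/5, 3/10] . pi = 0
  [3/10, -3/5, 1/10, 3/10] . pi = 0
  [3/10, 1/10, -9/10, 1/5] . pi = 0
  [1, 1, 1, 1] . pi = 1

Solving yields:
  pi_s_1 = 112/379
  pi_s_2 = 111/379
  pi_s_3 = 69/379
  pi_s_4 = 87/379

Verification (pi * P):
  112/379*1/10 + 111/379*3/10 + 69/379*3/5 + 87/379*3/10 = 112/379 = pi_s_1  (ok)
  112/379*3/10 + 111/379*2/5 + 69/379*1/10 + 87/379*3/10 = 111/379 = pi_s_2  (ok)
  112/379*3/10 + 111/379*1/10 + 69/379*1/10 + 87/379*1/5 = 69/379 = pi_s_3  (ok)
  112/379*3/10 + 111/379*1/5 + 69/379*1/5 + 87/379*1/5 = 87/379 = pi_s_4  (ok)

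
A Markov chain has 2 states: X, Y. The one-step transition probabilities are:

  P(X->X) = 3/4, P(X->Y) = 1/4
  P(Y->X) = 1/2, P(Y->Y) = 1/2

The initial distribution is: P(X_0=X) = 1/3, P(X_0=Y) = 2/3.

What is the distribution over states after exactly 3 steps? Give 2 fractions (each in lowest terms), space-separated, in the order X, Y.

Answer: 127/192 65/192

Derivation:
Propagating the distribution step by step (d_{t+1} = d_t * P):
d_0 = (X=1/3, Y=2/3)
  d_1[X] = 1/3*3/4 + 2/3*1/2 = 7/12
  d_1[Y] = 1/3*1/4 + 2/3*1/2 = 5/12
d_1 = (X=7/12, Y=5/12)
  d_2[X] = 7/12*3/4 + 5/12*1/2 = 31/48
  d_2[Y] = 7/12*1/4 + 5/12*1/2 = 17/48
d_2 = (X=31/48, Y=17/48)
  d_3[X] = 31/48*3/4 + 17/48*1/2 = 127/192
  d_3[Y] = 31/48*1/4 + 17/48*1/2 = 65/192
d_3 = (X=127/192, Y=65/192)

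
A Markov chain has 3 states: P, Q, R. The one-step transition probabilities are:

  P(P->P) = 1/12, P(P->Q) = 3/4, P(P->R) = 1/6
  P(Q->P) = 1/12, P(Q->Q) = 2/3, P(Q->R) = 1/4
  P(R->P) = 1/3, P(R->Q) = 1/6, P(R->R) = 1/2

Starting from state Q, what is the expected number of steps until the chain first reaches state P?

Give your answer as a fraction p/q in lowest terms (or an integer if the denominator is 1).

Answer: 6

Derivation:
Let h_i = expected steps to first reach P from state i.
Boundary: h_P = 0.
First-step equations for the other states:
  h_Q = 1 + 1/12*h_P + 2/3*h_Q + 1/4*h_R
  h_R = 1 + 1/3*h_P + 1/6*h_Q + 1/2*h_R

Substituting h_P = 0 and rearranging gives the linear system (I - Q) h = 1:
  [1/3, -1/4] . (h_Q, h_R) = 1
  [-1/6, 1/2] . (h_Q, h_R) = 1

Solving yields:
  h_Q = 6
  h_R = 4

Starting state is Q, so the expected hitting time is h_Q = 6.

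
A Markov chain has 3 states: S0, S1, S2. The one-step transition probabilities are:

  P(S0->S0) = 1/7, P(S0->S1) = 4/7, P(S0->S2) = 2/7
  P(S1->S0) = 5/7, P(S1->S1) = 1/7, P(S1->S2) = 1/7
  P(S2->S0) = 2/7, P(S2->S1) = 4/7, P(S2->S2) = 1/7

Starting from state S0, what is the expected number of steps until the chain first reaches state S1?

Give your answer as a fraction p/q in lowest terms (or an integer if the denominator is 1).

Answer: 7/4

Derivation:
Let h_i = expected steps to first reach S1 from state i.
Boundary: h_S1 = 0.
First-step equations for the other states:
  h_S0 = 1 + 1/7*h_S0 + 4/7*h_S1 + 2/7*h_S2
  h_S2 = 1 + 2/7*h_S0 + 4/7*h_S1 + 1/7*h_S2

Substituting h_S1 = 0 and rearranging gives the linear system (I - Q) h = 1:
  [6/7, -2/7] . (h_S0, h_S2) = 1
  [-2/7, 6/7] . (h_S0, h_S2) = 1

Solving yields:
  h_S0 = 7/4
  h_S2 = 7/4

Starting state is S0, so the expected hitting time is h_S0 = 7/4.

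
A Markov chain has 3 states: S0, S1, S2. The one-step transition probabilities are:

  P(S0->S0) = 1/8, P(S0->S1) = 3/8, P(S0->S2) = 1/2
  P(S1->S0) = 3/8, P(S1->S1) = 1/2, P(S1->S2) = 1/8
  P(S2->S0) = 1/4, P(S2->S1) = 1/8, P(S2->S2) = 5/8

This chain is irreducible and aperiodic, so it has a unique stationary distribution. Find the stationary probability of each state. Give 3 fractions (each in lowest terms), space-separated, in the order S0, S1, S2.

Answer: 11/43 13/43 19/43

Derivation:
The stationary distribution satisfies pi = pi * P, i.e.:
  pi_S0 = 1/8*pi_S0 + 3/8*pi_S1 + 1/4*pi_S2
  pi_S1 = 3/8*pi_S0 + 1/2*pi_S1 + 1/8*pi_S2
  pi_S2 = 1/2*pi_S0 + 1/8*pi_S1 + 5/8*pi_S2
with normalization: pi_S0 + pi_S1 + pi_S2 = 1.

Using the first 2 balance equations plus normalization, the linear system A*pi = b is:
  [-7/8, 3/8, 1/4] . pi = 0
  [3/8, -1/2, 1/8] . pi = 0
  [1, 1, 1] . pi = 1

Solving yields:
  pi_S0 = 11/43
  pi_S1 = 13/43
  pi_S2 = 19/43

Verification (pi * P):
  11/43*1/8 + 13/43*3/8 + 19/43*1/4 = 11/43 = pi_S0  (ok)
  11/43*3/8 + 13/43*1/2 + 19/43*1/8 = 13/43 = pi_S1  (ok)
  11/43*1/2 + 13/43*1/8 + 19/43*5/8 = 19/43 = pi_S2  (ok)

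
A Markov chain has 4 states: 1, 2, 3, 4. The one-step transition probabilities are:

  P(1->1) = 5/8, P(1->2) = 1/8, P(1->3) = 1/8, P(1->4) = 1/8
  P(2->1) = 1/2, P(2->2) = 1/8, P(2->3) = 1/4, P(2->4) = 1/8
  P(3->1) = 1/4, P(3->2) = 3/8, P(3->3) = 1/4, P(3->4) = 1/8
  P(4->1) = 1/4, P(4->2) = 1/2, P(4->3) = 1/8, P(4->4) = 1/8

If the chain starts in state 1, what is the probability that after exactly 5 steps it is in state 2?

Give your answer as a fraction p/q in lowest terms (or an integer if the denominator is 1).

Computing P^5 by repeated multiplication:
P^1 =
  1: [5/8, 1/8, 1/8, 1/8]
  2: [1/2, 1/8, 1/4, 1/8]
  3: [1/4, 3/8, 1/4, 1/8]
  4: [1/4, 1/2, 1/8, 1/8]
P^2 =
  1: [33/64, 13/64, 5/32, 1/8]
  2: [15/32, 15/64, 11/64, 1/8]
  3: [7/16, 15/64, 13/64, 1/8]
  4: [15/32, 13/64, 13/64, 1/8]
P^3 =
  1: [253/512, 27/128, 87/512, 1/8]
  2: [31/64, 55/256, 45/256, 1/8]
  3: [121/256, 57/256, 23/128, 1/8]
  4: [61/128, 57/256, 45/256, 1/8]
P^4 =
  1: [1999/4096, 439/2048, 707/4096, 1/8]
  2: [497/1024, 221/1024, 89/512, 1/8]
  3: [989/2048, 111/512, 359/2048, 1/8]
  4: [31/64, 221/1024, 179/1024, 1/8]
P^5 =
  1: [15945/32768, 3523/16384, 5681/32768, 1/8]
  2: [3981/8192, 441/2048, 1423/8192, 1/8]
  3: [7951/16384, 1767/8192, 2851/16384, 1/8]
  4: [1989/4096, 883/4096, 89/512, 1/8]

(P^5)[1 -> 2] = 3523/16384

Answer: 3523/16384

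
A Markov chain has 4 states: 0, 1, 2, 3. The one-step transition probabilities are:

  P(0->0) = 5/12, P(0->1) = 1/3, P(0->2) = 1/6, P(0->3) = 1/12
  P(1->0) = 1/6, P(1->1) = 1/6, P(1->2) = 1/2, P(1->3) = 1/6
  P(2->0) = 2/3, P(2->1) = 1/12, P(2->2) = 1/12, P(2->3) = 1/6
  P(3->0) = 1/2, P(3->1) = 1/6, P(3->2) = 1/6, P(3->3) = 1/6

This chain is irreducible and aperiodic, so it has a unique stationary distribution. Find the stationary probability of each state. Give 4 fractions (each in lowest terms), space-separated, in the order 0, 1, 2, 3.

The stationary distribution satisfies pi = pi * P, i.e.:
  pi_0 = 5/12*pi_0 + 1/6*pi_1 + 2/3*pi_2 + 1/2*pi_3
  pi_1 = 1/3*pi_0 + 1/6*pi_1 + 1/12*pi_2 + 1/6*pi_3
  pi_2 = 1/6*pi_0 + 1/2*pi_1 + 1/12*pi_2 + 1/6*pi_3
  pi_3 = 1/12*pi_0 + 1/6*pi_1 + 1/6*pi_2 + 1/6*pi_3
with normalization: pi_0 + pi_1 + pi_2 + pi_3 = 1.

Using the first 3 balance equations plus normalization, the linear system A*pi = b is:
  [-7/12, 1/6, 2/3, 1/2] . pi = 0
  [1/3, -5/6, 1/12, 1/6] . pi = 0
  [1/6, 1/2, -11/12, 1/6] . pi = 0
  [1, 1, 1, 1] . pi = 1

Solving yields:
  pi_0 = 116/271
  pi_1 = 119/542
  pi_2 = 60/271
  pi_3 = 71/542

Verification (pi * P):
  116/271*5/12 + 119/542*1/6 + 60/271*2/3 + 71/542*1/2 = 116/271 = pi_0  (ok)
  116/271*1/3 + 119/542*1/6 + 60/271*1/12 + 71/542*1/6 = 119/542 = pi_1  (ok)
  116/271*1/6 + 119/542*1/2 + 60/271*1/12 + 71/542*1/6 = 60/271 = pi_2  (ok)
  116/271*1/12 + 119/542*1/6 + 60/271*1/6 + 71/542*1/6 = 71/542 = pi_3  (ok)

Answer: 116/271 119/542 60/271 71/542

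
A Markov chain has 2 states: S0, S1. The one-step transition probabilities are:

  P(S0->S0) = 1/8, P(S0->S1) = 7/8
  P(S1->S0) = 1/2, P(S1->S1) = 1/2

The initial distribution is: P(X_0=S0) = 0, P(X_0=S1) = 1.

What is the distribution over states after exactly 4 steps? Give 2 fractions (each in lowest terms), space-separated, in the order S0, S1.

Propagating the distribution step by step (d_{t+1} = d_t * P):
d_0 = (S0=0, S1=1)
  d_1[S0] = 0*1/8 + 1*1/2 = 1/2
  d_1[S1] = 0*7/8 + 1*1/2 = 1/2
d_1 = (S0=1/2, S1=1/2)
  d_2[S0] = 1/2*1/8 + 1/2*1/2 = 5/16
  d_2[S1] = 1/2*7/8 + 1/2*1/2 = 11/16
d_2 = (S0=5/16, S1=11/16)
  d_3[S0] = 5/16*1/8 + 11/16*1/2 = 49/128
  d_3[S1] = 5/16*7/8 + 11/16*1/2 = 79/128
d_3 = (S0=49/128, S1=79/128)
  d_4[S0] = 49/128*1/8 + 79/128*1/2 = 365/1024
  d_4[S1] = 49/128*7/8 + 79/128*1/2 = 659/1024
d_4 = (S0=365/1024, S1=659/1024)

Answer: 365/1024 659/1024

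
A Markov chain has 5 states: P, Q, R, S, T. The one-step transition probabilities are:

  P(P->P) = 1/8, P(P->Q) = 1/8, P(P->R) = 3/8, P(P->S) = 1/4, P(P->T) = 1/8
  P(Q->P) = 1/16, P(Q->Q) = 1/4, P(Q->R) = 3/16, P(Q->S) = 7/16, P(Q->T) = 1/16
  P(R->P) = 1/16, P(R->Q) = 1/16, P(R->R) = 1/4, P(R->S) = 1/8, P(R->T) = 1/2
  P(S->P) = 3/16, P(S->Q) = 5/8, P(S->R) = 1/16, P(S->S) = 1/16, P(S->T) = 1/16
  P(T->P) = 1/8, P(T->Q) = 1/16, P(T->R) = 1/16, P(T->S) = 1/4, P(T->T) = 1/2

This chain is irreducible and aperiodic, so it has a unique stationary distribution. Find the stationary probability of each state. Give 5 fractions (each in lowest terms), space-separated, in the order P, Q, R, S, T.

Answer: 2725/23863 5891/23863 3790/23863 5555/23863 5902/23863

Derivation:
The stationary distribution satisfies pi = pi * P, i.e.:
  pi_P = 1/8*pi_P + 1/16*pi_Q + 1/16*pi_R + 3/16*pi_S + 1/8*pi_T
  pi_Q = 1/8*pi_P + 1/4*pi_Q + 1/16*pi_R + 5/8*pi_S + 1/16*pi_T
  pi_R = 3/8*pi_P + 3/16*pi_Q + 1/4*pi_R + 1/16*pi_S + 1/16*pi_T
  pi_S = 1/4*pi_P + 7/16*pi_Q + 1/8*pi_R + 1/16*pi_S + 1/4*pi_T
  pi_T = 1/8*pi_P + 1/16*pi_Q + 1/2*pi_R + 1/16*pi_S + 1/2*pi_T
with normalization: pi_P + pi_Q + pi_R + pi_S + pi_T = 1.

Using the first 4 balance equations plus normalization, the linear system A*pi = b is:
  [-7/8, 1/16, 1/16, 3/16, 1/8] . pi = 0
  [1/8, -3/4, 1/16, 5/8, 1/16] . pi = 0
  [3/8, 3/16, -3/4, 1/16, 1/16] . pi = 0
  [1/4, 7/16, 1/8, -15/16, 1/4] . pi = 0
  [1, 1, 1, 1, 1] . pi = 1

Solving yields:
  pi_P = 2725/23863
  pi_Q = 5891/23863
  pi_R = 3790/23863
  pi_S = 5555/23863
  pi_T = 5902/23863

Verification (pi * P):
  2725/23863*1/8 + 5891/23863*1/16 + 3790/23863*1/16 + 5555/23863*3/16 + 5902/23863*1/8 = 2725/23863 = pi_P  (ok)
  2725/23863*1/8 + 5891/23863*1/4 + 3790/23863*1/16 + 5555/23863*5/8 + 5902/23863*1/16 = 5891/23863 = pi_Q  (ok)
  2725/23863*3/8 + 5891/23863*3/16 + 3790/23863*1/4 + 5555/23863*1/16 + 5902/23863*1/16 = 3790/23863 = pi_R  (ok)
  2725/23863*1/4 + 5891/23863*7/16 + 3790/23863*1/8 + 5555/23863*1/16 + 5902/23863*1/4 = 5555/23863 = pi_S  (ok)
  2725/23863*1/8 + 5891/23863*1/16 + 3790/23863*1/2 + 5555/23863*1/16 + 5902/23863*1/2 = 5902/23863 = pi_T  (ok)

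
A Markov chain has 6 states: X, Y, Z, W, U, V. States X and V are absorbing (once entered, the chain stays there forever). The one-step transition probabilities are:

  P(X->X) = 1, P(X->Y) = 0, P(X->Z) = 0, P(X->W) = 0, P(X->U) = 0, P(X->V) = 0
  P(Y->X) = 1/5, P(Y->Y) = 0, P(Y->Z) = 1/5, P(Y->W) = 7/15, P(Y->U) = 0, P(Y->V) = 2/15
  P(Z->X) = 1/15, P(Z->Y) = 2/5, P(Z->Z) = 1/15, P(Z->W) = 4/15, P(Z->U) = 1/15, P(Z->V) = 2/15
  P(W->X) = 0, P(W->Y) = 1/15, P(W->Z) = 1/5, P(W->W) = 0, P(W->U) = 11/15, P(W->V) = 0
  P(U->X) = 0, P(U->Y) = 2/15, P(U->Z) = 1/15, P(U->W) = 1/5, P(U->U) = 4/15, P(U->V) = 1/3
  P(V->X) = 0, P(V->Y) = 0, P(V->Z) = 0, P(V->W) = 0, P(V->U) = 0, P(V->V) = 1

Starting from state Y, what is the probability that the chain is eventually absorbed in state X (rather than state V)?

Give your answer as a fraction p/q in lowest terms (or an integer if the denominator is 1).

Answer: 1412/4183

Derivation:
Let a_i = P(absorbed in X | start in state i).
Boundary conditions: a_X = 1, a_V = 0.
For each transient state i, a_i = sum_j P(i->j) * a_j:
  a_Y = 1/5*a_X + 0*a_Y + 1/5*a_Z + 7/15*a_W + 0*a_U + 2/15*a_V
  a_Z = 1/15*a_X + 2/5*a_Y + 1/15*a_Z + 4/15*a_W + 1/15*a_U + 2/15*a_V
  a_W = 0*a_X + 1/15*a_Y + 1/5*a_Z + 0*a_W + 11/15*a_U + 0*a_V
  a_U = 0*a_X + 2/15*a_Y + 1/15*a_Z + 1/5*a_W + 4/15*a_U + 1/3*a_V

Substituting a_X = 1 and a_V = 0, rearrange to (I - Q) a = r where r[i] = P(i -> X):
  [1, -1/5, -7/15, 0] . (a_Y, a_Z, a_W, a_U) = 1/5
  [-2/5, 14/15, -4/15, -1/15] . (a_Y, a_Z, a_W, a_U) = 1/15
  [-1/15, -1/5, 1, -11/15] . (a_Y, a_Z, a_W, a_U) = 0
  [-2/15, -1/15, -1/5, 11/15] . (a_Y, a_Z, a_W, a_U) = 0

Solving yields:
  a_Y = 1412/4183
  a_Z = 1155/4183
  a_W = 738/4183
  a_U = 563/4183

Starting state is Y, so the absorption probability is a_Y = 1412/4183.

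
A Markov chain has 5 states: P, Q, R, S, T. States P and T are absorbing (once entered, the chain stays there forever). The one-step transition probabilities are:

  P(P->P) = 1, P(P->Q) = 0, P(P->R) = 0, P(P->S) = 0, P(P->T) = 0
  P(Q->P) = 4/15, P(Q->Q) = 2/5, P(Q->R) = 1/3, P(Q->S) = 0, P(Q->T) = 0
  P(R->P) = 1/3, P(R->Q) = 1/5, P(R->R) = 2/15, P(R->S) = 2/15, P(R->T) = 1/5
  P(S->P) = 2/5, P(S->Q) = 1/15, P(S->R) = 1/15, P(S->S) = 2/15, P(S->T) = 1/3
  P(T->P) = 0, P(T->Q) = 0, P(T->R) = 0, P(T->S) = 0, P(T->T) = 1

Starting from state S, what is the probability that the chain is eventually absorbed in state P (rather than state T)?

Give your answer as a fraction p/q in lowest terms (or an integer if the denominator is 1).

Let a_i = P(absorbed in P | start in state i).
Boundary conditions: a_P = 1, a_T = 0.
For each transient state i, a_i = sum_j P(i->j) * a_j:
  a_Q = 4/15*a_P + 2/5*a_Q + 1/3*a_R + 0*a_S + 0*a_T
  a_R = 1/3*a_P + 1/5*a_Q + 2/15*a_R + 2/15*a_S + 1/5*a_T
  a_S = 2/5*a_P + 1/15*a_Q + 1/15*a_R + 2/15*a_S + 1/3*a_T

Substituting a_P = 1 and a_T = 0, rearrange to (I - Q) a = r where r[i] = P(i -> P):
  [3/5, -1/3, 0] . (a_Q, a_R, a_S) = 4/15
  [-1/5, 13/15, -2/15] . (a_Q, a_R, a_S) = 1/3
  [-1/15, -1/15, 13/15] . (a_Q, a_R, a_S) = 2/5

Solving yields:
  a_Q = 1053/1298
  a_R = 857/1298
  a_S = 373/649

Starting state is S, so the absorption probability is a_S = 373/649.

Answer: 373/649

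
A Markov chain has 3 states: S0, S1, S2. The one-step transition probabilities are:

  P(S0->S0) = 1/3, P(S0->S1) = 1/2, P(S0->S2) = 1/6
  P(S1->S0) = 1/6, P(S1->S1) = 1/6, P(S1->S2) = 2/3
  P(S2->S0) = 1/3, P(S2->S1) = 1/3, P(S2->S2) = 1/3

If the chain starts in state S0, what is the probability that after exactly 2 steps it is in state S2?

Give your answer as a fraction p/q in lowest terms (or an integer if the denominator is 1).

Computing P^2 by repeated multiplication:
P^1 =
  S0: [1/3, 1/2, 1/6]
  S1: [1/6, 1/6, 2/3]
  S2: [1/3, 1/3, 1/3]
P^2 =
  S0: [1/4, 11/36, 4/9]
  S1: [11/36, 1/3, 13/36]
  S2: [5/18, 1/3, 7/18]

(P^2)[S0 -> S2] = 4/9

Answer: 4/9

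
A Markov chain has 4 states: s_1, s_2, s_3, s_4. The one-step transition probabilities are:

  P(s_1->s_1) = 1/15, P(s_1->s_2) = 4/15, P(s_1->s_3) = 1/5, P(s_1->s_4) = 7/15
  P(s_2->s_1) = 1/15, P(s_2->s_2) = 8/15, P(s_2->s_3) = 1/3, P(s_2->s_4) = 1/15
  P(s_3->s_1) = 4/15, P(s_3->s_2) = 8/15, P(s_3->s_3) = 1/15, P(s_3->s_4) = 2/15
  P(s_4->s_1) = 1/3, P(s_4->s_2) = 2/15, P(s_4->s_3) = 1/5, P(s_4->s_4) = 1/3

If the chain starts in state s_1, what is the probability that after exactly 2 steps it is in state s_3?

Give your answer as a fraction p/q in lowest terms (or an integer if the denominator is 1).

Computing P^2 by repeated multiplication:
P^1 =
  s_1: [1/15, 4/15, 1/5, 7/15]
  s_2: [1/15, 8/15, 1/3, 1/15]
  s_3: [4/15, 8/15, 1/15, 2/15]
  s_4: [1/3, 2/15, 1/5, 1/3]
P^2 =
  s_1: [52/225, 74/225, 47/225, 52/225]
  s_2: [34/225, 22/45, 17/75, 2/15]
  s_3: [26/225, 92/225, 59/225, 16/75]
  s_4: [44/225, 14/45, 43/225, 68/225]

(P^2)[s_1 -> s_3] = 47/225

Answer: 47/225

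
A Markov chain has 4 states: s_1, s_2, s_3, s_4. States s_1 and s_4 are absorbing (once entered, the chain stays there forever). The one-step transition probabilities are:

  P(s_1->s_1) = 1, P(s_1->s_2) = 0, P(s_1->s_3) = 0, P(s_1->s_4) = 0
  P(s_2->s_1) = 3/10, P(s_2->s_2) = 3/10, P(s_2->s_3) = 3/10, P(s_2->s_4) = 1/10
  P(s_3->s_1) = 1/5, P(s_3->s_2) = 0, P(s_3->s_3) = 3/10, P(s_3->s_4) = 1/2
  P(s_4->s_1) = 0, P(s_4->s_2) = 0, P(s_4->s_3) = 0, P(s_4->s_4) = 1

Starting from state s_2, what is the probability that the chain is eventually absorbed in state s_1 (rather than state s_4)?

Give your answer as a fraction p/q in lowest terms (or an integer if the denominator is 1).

Let a_i = P(absorbed in s_1 | start in state i).
Boundary conditions: a_s_1 = 1, a_s_4 = 0.
For each transient state i, a_i = sum_j P(i->j) * a_j:
  a_s_2 = 3/10*a_s_1 + 3/10*a_s_2 + 3/10*a_s_3 + 1/10*a_s_4
  a_s_3 = 1/5*a_s_1 + 0*a_s_2 + 3/10*a_s_3 + 1/2*a_s_4

Substituting a_s_1 = 1 and a_s_4 = 0, rearrange to (I - Q) a = r where r[i] = P(i -> s_1):
  [7/10, -3/10] . (a_s_2, a_s_3) = 3/10
  [0, 7/10] . (a_s_2, a_s_3) = 1/5

Solving yields:
  a_s_2 = 27/49
  a_s_3 = 2/7

Starting state is s_2, so the absorption probability is a_s_2 = 27/49.

Answer: 27/49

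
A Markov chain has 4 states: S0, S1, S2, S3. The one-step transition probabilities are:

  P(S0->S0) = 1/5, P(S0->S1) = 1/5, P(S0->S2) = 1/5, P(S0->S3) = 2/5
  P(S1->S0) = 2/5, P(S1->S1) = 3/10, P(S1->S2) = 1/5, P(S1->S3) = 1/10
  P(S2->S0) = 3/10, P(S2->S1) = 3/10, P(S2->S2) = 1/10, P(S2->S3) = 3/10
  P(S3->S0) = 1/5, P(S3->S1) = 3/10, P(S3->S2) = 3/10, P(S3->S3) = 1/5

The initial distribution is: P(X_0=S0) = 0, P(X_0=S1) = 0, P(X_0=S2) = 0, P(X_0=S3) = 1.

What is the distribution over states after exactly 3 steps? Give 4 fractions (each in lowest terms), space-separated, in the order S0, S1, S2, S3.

Propagating the distribution step by step (d_{t+1} = d_t * P):
d_0 = (S0=0, S1=0, S2=0, S3=1)
  d_1[S0] = 0*1/5 + 0*2/5 + 0*3/10 + 1*1/5 = 1/5
  d_1[S1] = 0*1/5 + 0*3/10 + 0*3/10 + 1*3/10 = 3/10
  d_1[S2] = 0*1/5 + 0*1/5 + 0*1/10 + 1*3/10 = 3/10
  d_1[S3] = 0*2/5 + 0*1/10 + 0*3/10 + 1*1/5 = 1/5
d_1 = (S0=1/5, S1=3/10, S2=3/10, S3=1/5)
  d_2[S0] = 1/5*1/5 + 3/10*2/5 + 3/10*3/10 + 1/5*1/5 = 29/100
  d_2[S1] = 1/5*1/5 + 3/10*3/10 + 3/10*3/10 + 1/5*3/10 = 7/25
  d_2[S2] = 1/5*1/5 + 3/10*1/5 + 3/10*1/10 + 1/5*3/10 = 19/100
  d_2[S3] = 1/5*2/5 + 3/10*1/10 + 3/10*3/10 + 1/5*1/5 = 6/25
d_2 = (S0=29/100, S1=7/25, S2=19/100, S3=6/25)
  d_3[S0] = 29/100*1/5 + 7/25*2/5 + 19/100*3/10 + 6/25*1/5 = 11/40
  d_3[S1] = 29/100*1/5 + 7/25*3/10 + 19/100*3/10 + 6/25*3/10 = 271/1000
  d_3[S2] = 29/100*1/5 + 7/25*1/5 + 19/100*1/10 + 6/25*3/10 = 41/200
  d_3[S3] = 29/100*2/5 + 7/25*1/10 + 19/100*3/10 + 6/25*1/5 = 249/1000
d_3 = (S0=11/40, S1=271/1000, S2=41/200, S3=249/1000)

Answer: 11/40 271/1000 41/200 249/1000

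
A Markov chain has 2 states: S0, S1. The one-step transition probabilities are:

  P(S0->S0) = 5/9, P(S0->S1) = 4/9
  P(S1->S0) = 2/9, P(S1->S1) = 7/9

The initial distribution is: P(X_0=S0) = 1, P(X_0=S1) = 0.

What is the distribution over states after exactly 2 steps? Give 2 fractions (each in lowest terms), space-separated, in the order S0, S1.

Answer: 11/27 16/27

Derivation:
Propagating the distribution step by step (d_{t+1} = d_t * P):
d_0 = (S0=1, S1=0)
  d_1[S0] = 1*5/9 + 0*2/9 = 5/9
  d_1[S1] = 1*4/9 + 0*7/9 = 4/9
d_1 = (S0=5/9, S1=4/9)
  d_2[S0] = 5/9*5/9 + 4/9*2/9 = 11/27
  d_2[S1] = 5/9*4/9 + 4/9*7/9 = 16/27
d_2 = (S0=11/27, S1=16/27)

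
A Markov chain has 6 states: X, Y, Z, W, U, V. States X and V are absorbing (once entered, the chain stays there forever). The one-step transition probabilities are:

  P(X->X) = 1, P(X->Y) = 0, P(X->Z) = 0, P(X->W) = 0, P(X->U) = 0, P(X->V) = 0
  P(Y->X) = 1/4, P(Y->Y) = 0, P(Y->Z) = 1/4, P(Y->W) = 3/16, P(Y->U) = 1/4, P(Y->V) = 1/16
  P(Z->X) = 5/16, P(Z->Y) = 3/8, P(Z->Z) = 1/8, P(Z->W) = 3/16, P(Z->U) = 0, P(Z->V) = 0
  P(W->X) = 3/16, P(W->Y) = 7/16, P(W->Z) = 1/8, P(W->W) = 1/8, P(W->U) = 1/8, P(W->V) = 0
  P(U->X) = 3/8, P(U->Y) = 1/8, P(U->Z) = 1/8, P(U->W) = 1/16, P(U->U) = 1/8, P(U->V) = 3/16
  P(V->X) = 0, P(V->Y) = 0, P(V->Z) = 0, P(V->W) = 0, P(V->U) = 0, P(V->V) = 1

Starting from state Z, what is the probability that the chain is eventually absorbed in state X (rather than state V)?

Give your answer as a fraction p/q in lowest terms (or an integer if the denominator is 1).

Let a_i = P(absorbed in X | start in state i).
Boundary conditions: a_X = 1, a_V = 0.
For each transient state i, a_i = sum_j P(i->j) * a_j:
  a_Y = 1/4*a_X + 0*a_Y + 1/4*a_Z + 3/16*a_W + 1/4*a_U + 1/16*a_V
  a_Z = 5/16*a_X + 3/8*a_Y + 1/8*a_Z + 3/16*a_W + 0*a_U + 0*a_V
  a_W = 3/16*a_X + 7/16*a_Y + 1/8*a_Z + 1/8*a_W + 1/8*a_U + 0*a_V
  a_U = 3/8*a_X + 1/8*a_Y + 1/8*a_Z + 1/16*a_W + 1/8*a_U + 3/16*a_V

Substituting a_X = 1 and a_V = 0, rearrange to (I - Q) a = r where r[i] = P(i -> X):
  [1, -1/4, -3/16, -1/4] . (a_Y, a_Z, a_W, a_U) = 1/4
  [-3/8, 7/8, -3/16, 0] . (a_Y, a_Z, a_W, a_U) = 5/16
  [-7/16, -1/8, 7/8, -1/8] . (a_Y, a_Z, a_W, a_U) = 3/16
  [-1/8, -1/8, -1/16, 7/8] . (a_Y, a_Z, a_W, a_U) = 3/8

Solving yields:
  a_Y = 5789/7095
  a_Z = 4209/4730
  a_W = 404/473
  a_U = 2081/2838

Starting state is Z, so the absorption probability is a_Z = 4209/4730.

Answer: 4209/4730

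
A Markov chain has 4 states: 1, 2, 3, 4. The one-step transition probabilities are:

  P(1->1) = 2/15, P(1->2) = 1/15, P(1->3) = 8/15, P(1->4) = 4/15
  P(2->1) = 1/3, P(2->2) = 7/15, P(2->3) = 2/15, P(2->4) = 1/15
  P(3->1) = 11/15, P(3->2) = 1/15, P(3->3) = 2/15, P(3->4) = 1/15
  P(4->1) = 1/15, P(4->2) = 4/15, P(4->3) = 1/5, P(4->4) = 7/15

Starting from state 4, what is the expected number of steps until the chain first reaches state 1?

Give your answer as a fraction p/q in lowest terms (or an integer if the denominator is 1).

Let h_i = expected steps to first reach 1 from state i.
Boundary: h_1 = 0.
First-step equations for the other states:
  h_2 = 1 + 1/3*h_1 + 7/15*h_2 + 2/15*h_3 + 1/15*h_4
  h_3 = 1 + 11/15*h_1 + 1/15*h_2 + 2/15*h_3 + 1/15*h_4
  h_4 = 1 + 1/15*h_1 + 4/15*h_2 + 1/5*h_3 + 7/15*h_4

Substituting h_1 = 0 and rearranging gives the linear system (I - Q) h = 1:
  [8/15, -2/15, -1/15] . (h_2, h_3, h_4) = 1
  [-1/15, 13/15, -1/15] . (h_2, h_3, h_4) = 1
  [-4/15, -1/5, 8/15] . (h_2, h_3, h_4) = 1

Solving yields:
  h_2 = 25/9
  h_3 = 5/3
  h_4 = 35/9

Starting state is 4, so the expected hitting time is h_4 = 35/9.

Answer: 35/9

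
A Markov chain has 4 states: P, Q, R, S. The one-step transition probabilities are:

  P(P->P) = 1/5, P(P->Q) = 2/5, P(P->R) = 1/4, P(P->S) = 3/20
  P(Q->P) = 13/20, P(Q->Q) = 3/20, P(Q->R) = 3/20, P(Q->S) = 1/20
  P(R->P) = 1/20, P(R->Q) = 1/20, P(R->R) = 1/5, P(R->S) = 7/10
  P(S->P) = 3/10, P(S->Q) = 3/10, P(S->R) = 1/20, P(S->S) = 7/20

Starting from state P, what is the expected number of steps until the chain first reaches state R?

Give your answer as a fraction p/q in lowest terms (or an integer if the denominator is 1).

Answer: 132/25

Derivation:
Let h_i = expected steps to first reach R from state i.
Boundary: h_R = 0.
First-step equations for the other states:
  h_P = 1 + 1/5*h_P + 2/5*h_Q + 1/4*h_R + 3/20*h_S
  h_Q = 1 + 13/20*h_P + 3/20*h_Q + 3/20*h_R + 1/20*h_S
  h_S = 1 + 3/10*h_P + 3/10*h_Q + 1/20*h_R + 7/20*h_S

Substituting h_R = 0 and rearranging gives the linear system (I - Q) h = 1:
  [4/5, -2/5, -3/20] . (h_P, h_Q, h_S) = 1
  [-13/20, 17/20, -1/20] . (h_P, h_Q, h_S) = 1
  [-3/10, -3/10, 13/20] . (h_P, h_Q, h_S) = 1

Solving yields:
  h_P = 132/25
  h_Q = 28/5
  h_S = 164/25

Starting state is P, so the expected hitting time is h_P = 132/25.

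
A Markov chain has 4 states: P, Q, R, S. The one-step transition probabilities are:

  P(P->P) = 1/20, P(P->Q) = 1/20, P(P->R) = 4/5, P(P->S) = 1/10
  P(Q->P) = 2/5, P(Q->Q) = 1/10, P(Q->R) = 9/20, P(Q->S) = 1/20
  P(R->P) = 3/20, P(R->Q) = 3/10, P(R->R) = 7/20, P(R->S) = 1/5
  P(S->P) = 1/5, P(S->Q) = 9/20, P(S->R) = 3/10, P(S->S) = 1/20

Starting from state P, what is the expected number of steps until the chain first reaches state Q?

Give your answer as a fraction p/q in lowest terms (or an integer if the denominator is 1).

Answer: 12580/2929

Derivation:
Let h_i = expected steps to first reach Q from state i.
Boundary: h_Q = 0.
First-step equations for the other states:
  h_P = 1 + 1/20*h_P + 1/20*h_Q + 4/5*h_R + 1/10*h_S
  h_R = 1 + 3/20*h_P + 3/10*h_Q + 7/20*h_R + 1/5*h_S
  h_S = 1 + 1/5*h_P + 9/20*h_Q + 3/10*h_R + 1/20*h_S

Substituting h_Q = 0 and rearranging gives the linear system (I - Q) h = 1:
  [19/20, -4/5, -1/10] . (h_P, h_R, h_S) = 1
  [-3/20, 13/20, -1/5] . (h_P, h_R, h_S) = 1
  [-1/5, -3/10, 19/20] . (h_P, h_R, h_S) = 1

Solving yields:
  h_P = 12580/2929
  h_R = 10160/2929
  h_S = 8940/2929

Starting state is P, so the expected hitting time is h_P = 12580/2929.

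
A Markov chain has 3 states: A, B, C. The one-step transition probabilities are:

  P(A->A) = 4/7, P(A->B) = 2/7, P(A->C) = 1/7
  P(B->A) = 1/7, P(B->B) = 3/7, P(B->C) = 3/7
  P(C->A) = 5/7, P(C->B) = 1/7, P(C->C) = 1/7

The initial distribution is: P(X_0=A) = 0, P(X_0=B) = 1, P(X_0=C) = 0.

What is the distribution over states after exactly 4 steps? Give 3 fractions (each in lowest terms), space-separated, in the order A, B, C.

Propagating the distribution step by step (d_{t+1} = d_t * P):
d_0 = (A=0, B=1, C=0)
  d_1[A] = 0*4/7 + 1*1/7 + 0*5/7 = 1/7
  d_1[B] = 0*2/7 + 1*3/7 + 0*1/7 = 3/7
  d_1[C] = 0*1/7 + 1*3/7 + 0*1/7 = 3/7
d_1 = (A=1/7, B=3/7, C=3/7)
  d_2[A] = 1/7*4/7 + 3/7*1/7 + 3/7*5/7 = 22/49
  d_2[B] = 1/7*2/7 + 3/7*3/7 + 3/7*1/7 = 2/7
  d_2[C] = 1/7*1/7 + 3/7*3/7 + 3/7*1/7 = 13/49
d_2 = (A=22/49, B=2/7, C=13/49)
  d_3[A] = 22/49*4/7 + 2/7*1/7 + 13/49*5/7 = 167/343
  d_3[B] = 22/49*2/7 + 2/7*3/7 + 13/49*1/7 = 99/343
  d_3[C] = 22/49*1/7 + 2/7*3/7 + 13/49*1/7 = 11/49
d_3 = (A=167/343, B=99/343, C=11/49)
  d_4[A] = 167/343*4/7 + 99/343*1/7 + 11/49*5/7 = 1152/2401
  d_4[B] = 167/343*2/7 + 99/343*3/7 + 11/49*1/7 = 708/2401
  d_4[C] = 167/343*1/7 + 99/343*3/7 + 11/49*1/7 = 541/2401
d_4 = (A=1152/2401, B=708/2401, C=541/2401)

Answer: 1152/2401 708/2401 541/2401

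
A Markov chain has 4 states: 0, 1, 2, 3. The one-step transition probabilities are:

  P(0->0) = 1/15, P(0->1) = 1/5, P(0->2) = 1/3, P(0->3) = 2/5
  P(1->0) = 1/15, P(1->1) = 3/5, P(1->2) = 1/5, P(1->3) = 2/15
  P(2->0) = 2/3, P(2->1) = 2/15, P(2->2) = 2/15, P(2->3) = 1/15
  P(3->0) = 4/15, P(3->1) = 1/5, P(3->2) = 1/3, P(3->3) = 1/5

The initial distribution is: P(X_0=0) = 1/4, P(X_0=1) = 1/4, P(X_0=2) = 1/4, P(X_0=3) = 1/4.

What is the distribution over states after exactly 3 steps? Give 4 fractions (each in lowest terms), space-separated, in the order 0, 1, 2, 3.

Answer: 286/1125 4081/13500 367/1500 671/3375

Derivation:
Propagating the distribution step by step (d_{t+1} = d_t * P):
d_0 = (0=1/4, 1=1/4, 2=1/4, 3=1/4)
  d_1[0] = 1/4*1/15 + 1/4*1/15 + 1/4*2/3 + 1/4*4/15 = 4/15
  d_1[1] = 1/4*1/5 + 1/4*3/5 + 1/4*2/15 + 1/4*1/5 = 17/60
  d_1[2] = 1/4*1/3 + 1/4*1/5 + 1/4*2/15 + 1/4*1/3 = 1/4
  d_1[3] = 1/4*2/5 + 1/4*2/15 + 1/4*1/15 + 1/4*1/5 = 1/5
d_1 = (0=4/15, 1=17/60, 2=1/4, 3=1/5)
  d_2[0] = 4/15*1/15 + 17/60*1/15 + 1/4*2/3 + 1/5*4/15 = 77/300
  d_2[1] = 4/15*1/5 + 17/60*3/5 + 1/4*2/15 + 1/5*1/5 = 89/300
  d_2[2] = 4/15*1/3 + 17/60*1/5 + 1/4*2/15 + 1/5*1/3 = 221/900
  d_2[3] = 4/15*2/5 + 17/60*2/15 + 1/4*1/15 + 1/5*1/5 = 181/900
d_2 = (0=77/300, 1=89/300, 2=221/900, 3=181/900)
  d_3[0] = 77/300*1/15 + 89/300*1/15 + 221/900*2/3 + 181/900*4/15 = 286/1125
  d_3[1] = 77/300*1/5 + 89/300*3/5 + 221/900*2/15 + 181/900*1/5 = 4081/13500
  d_3[2] = 77/300*1/3 + 89/300*1/5 + 221/900*2/15 + 181/900*1/3 = 367/1500
  d_3[3] = 77/300*2/5 + 89/300*2/15 + 221/900*1/15 + 181/900*1/5 = 671/3375
d_3 = (0=286/1125, 1=4081/13500, 2=367/1500, 3=671/3375)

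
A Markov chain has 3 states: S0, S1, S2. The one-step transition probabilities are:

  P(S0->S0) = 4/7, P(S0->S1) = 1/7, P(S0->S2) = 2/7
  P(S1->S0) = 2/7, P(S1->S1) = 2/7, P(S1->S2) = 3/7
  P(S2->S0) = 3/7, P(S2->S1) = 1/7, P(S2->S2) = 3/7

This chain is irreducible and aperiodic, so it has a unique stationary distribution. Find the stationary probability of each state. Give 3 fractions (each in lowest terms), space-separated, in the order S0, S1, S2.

The stationary distribution satisfies pi = pi * P, i.e.:
  pi_S0 = 4/7*pi_S0 + 2/7*pi_S1 + 3/7*pi_S2
  pi_S1 = 1/7*pi_S0 + 2/7*pi_S1 + 1/7*pi_S2
  pi_S2 = 2/7*pi_S0 + 3/7*pi_S1 + 3/7*pi_S2
with normalization: pi_S0 + pi_S1 + pi_S2 = 1.

Using the first 2 balance equations plus normalization, the linear system A*pi = b is:
  [-3/7, 2/7, 3/7] . pi = 0
  [1/7, -5/7, 1/7] . pi = 0
  [1, 1, 1] . pi = 1

Solving yields:
  pi_S0 = 17/36
  pi_S1 = 1/6
  pi_S2 = 13/36

Verification (pi * P):
  17/36*4/7 + 1/6*2/7 + 13/36*3/7 = 17/36 = pi_S0  (ok)
  17/36*1/7 + 1/6*2/7 + 13/36*1/7 = 1/6 = pi_S1  (ok)
  17/36*2/7 + 1/6*3/7 + 13/36*3/7 = 13/36 = pi_S2  (ok)

Answer: 17/36 1/6 13/36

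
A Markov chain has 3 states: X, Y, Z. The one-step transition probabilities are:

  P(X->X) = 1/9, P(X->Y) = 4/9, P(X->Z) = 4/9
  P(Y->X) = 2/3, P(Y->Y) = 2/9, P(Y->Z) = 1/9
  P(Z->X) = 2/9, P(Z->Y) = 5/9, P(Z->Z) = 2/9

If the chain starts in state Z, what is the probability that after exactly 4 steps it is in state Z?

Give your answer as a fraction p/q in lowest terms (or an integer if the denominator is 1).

Computing P^4 by repeated multiplication:
P^1 =
  X: [1/9, 4/9, 4/9]
  Y: [2/3, 2/9, 1/9]
  Z: [2/9, 5/9, 2/9]
P^2 =
  X: [11/27, 32/81, 16/81]
  Y: [20/81, 11/27, 28/81]
  Z: [4/9, 28/81, 17/81]
P^3 =
  X: [257/729, 92/243, 196/729]
  Y: [274/729, 286/729, 169/729]
  Z: [238/729, 95/243, 206/729]
P^4 =
  X: [2305/6561, 2560/6561, 1696/6561]
  Y: [776/2187, 2513/6561, 1720/6561]
  Z: [2360/6561, 2552/6561, 1649/6561]

(P^4)[Z -> Z] = 1649/6561

Answer: 1649/6561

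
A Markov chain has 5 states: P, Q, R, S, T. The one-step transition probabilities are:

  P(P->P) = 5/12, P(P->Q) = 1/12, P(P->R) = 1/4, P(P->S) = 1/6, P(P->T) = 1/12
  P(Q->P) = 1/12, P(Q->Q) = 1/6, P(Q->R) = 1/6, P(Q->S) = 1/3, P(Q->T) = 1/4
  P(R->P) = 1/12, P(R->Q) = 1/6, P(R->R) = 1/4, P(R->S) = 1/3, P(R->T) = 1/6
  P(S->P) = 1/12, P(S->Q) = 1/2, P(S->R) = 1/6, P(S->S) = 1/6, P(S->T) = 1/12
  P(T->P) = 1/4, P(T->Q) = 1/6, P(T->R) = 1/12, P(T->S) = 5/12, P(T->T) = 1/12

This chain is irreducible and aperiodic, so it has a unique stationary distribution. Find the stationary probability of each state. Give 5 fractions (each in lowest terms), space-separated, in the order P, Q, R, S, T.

Answer: 238/1489 1455/5956 547/2978 1625/5956 415/2978

Derivation:
The stationary distribution satisfies pi = pi * P, i.e.:
  pi_P = 5/12*pi_P + 1/12*pi_Q + 1/12*pi_R + 1/12*pi_S + 1/4*pi_T
  pi_Q = 1/12*pi_P + 1/6*pi_Q + 1/6*pi_R + 1/2*pi_S + 1/6*pi_T
  pi_R = 1/4*pi_P + 1/6*pi_Q + 1/4*pi_R + 1/6*pi_S + 1/12*pi_T
  pi_S = 1/6*pi_P + 1/3*pi_Q + 1/3*pi_R + 1/6*pi_S + 5/12*pi_T
  pi_T = 1/12*pi_P + 1/4*pi_Q + 1/6*pi_R + 1/12*pi_S + 1/12*pi_T
with normalization: pi_P + pi_Q + pi_R + pi_S + pi_T = 1.

Using the first 4 balance equations plus normalization, the linear system A*pi = b is:
  [-7/12, 1/12, 1/12, 1/12, 1/4] . pi = 0
  [1/12, -5/6, 1/6, 1/2, 1/6] . pi = 0
  [1/4, 1/6, -3/4, 1/6, 1/12] . pi = 0
  [1/6, 1/3, 1/3, -5/6, 5/12] . pi = 0
  [1, 1, 1, 1, 1] . pi = 1

Solving yields:
  pi_P = 238/1489
  pi_Q = 1455/5956
  pi_R = 547/2978
  pi_S = 1625/5956
  pi_T = 415/2978

Verification (pi * P):
  238/1489*5/12 + 1455/5956*1/12 + 547/2978*1/12 + 1625/5956*1/12 + 415/2978*1/4 = 238/1489 = pi_P  (ok)
  238/1489*1/12 + 1455/5956*1/6 + 547/2978*1/6 + 1625/5956*1/2 + 415/2978*1/6 = 1455/5956 = pi_Q  (ok)
  238/1489*1/4 + 1455/5956*1/6 + 547/2978*1/4 + 1625/5956*1/6 + 415/2978*1/12 = 547/2978 = pi_R  (ok)
  238/1489*1/6 + 1455/5956*1/3 + 547/2978*1/3 + 1625/5956*1/6 + 415/2978*5/12 = 1625/5956 = pi_S  (ok)
  238/1489*1/12 + 1455/5956*1/4 + 547/2978*1/6 + 1625/5956*1/12 + 415/2978*1/12 = 415/2978 = pi_T  (ok)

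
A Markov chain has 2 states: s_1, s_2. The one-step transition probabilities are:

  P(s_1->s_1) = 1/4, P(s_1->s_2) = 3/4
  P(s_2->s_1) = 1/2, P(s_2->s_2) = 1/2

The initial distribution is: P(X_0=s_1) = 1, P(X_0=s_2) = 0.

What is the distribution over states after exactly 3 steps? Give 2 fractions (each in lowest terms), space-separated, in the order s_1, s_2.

Propagating the distribution step by step (d_{t+1} = d_t * P):
d_0 = (s_1=1, s_2=0)
  d_1[s_1] = 1*1/4 + 0*1/2 = 1/4
  d_1[s_2] = 1*3/4 + 0*1/2 = 3/4
d_1 = (s_1=1/4, s_2=3/4)
  d_2[s_1] = 1/4*1/4 + 3/4*1/2 = 7/16
  d_2[s_2] = 1/4*3/4 + 3/4*1/2 = 9/16
d_2 = (s_1=7/16, s_2=9/16)
  d_3[s_1] = 7/16*1/4 + 9/16*1/2 = 25/64
  d_3[s_2] = 7/16*3/4 + 9/16*1/2 = 39/64
d_3 = (s_1=25/64, s_2=39/64)

Answer: 25/64 39/64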